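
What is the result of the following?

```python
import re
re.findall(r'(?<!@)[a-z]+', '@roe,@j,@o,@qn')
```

['oe', 'n']

A negative assertion filters positions out without eating any characters.
Matches: at [2:4] → 'oe'; at [13:14] → 'n'.
`findall` yields the raw match text (2 of them) because the pattern has no groups.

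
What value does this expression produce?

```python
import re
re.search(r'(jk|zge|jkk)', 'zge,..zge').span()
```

(0, 3)

`re.search` tries every starting position until one works.
The match spans [0:3] → 'zge'.
Captured: group 1 = 'zge'.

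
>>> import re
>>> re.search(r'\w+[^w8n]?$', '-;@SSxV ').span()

(3, 8)

The match spans [3:8] → 'SSxV '.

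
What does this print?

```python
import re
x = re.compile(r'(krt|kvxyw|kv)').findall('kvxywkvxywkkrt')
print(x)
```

['kvxyw', 'kvxyw', 'krt']

`|` is ordered: at each position the engine commits to the first alternative that works.
Matches: at [0:5] match 'kvxyw', group 1 = 'kvxyw'; at [5:10] match 'kvxyw', group 1 = 'kvxyw'; at [11:14] match 'krt', group 1 = 'krt'.
`findall` collects group 1 from each match (3 total).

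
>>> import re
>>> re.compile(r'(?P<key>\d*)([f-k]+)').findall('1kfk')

[('1', 'kfk')]

The pattern matches zero or more of a digit (captured as 'key'); then one or more of a character in [f-k] (captured).
Walking the string: at [0:4] match '1kfk', groups = ('1', 'kfk').
`findall` packs the 2 group values into a tuple for every match.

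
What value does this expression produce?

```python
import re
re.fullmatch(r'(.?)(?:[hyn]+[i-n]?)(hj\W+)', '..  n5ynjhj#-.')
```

None

Pattern: optionally any character (captured); then one or more of one of [hyn], then optionally a character in [i-n] (non-capturing group); then the literal 'hj', then one or more of a non-word character (captured).
`fullmatch` succeeds only if the pattern covers the string from start to end.
Here the pattern can't cover the whole string, so the call returns None.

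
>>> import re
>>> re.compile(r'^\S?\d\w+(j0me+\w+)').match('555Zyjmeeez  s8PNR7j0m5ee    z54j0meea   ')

None

Pattern: anchored at the start of the string; then optionally a non-whitespace character, then a digit, then one or more of a word character; then the literal 'j0m', then one or more of the literal 'e', then one or more of a word character (captured).
`match` is anchored at position 0; if the pattern doesn't fit there, it returns None.
Here the pattern fails at index 0, so the call returns None.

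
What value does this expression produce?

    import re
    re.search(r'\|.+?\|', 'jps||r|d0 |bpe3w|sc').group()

'||r|'

Lazy quantifiers expand one character at a time until the remainder of the pattern can match.
The match spans [3:7] → '||r|'.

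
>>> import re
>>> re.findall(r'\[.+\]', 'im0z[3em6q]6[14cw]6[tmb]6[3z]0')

No capturing groups, so `findall` returns the 1 full match string.

['[3em6q]6[14cw]6[tmb]6[3z]']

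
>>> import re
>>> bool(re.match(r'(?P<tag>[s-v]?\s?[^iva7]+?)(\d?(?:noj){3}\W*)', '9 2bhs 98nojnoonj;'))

False

Pattern: optionally a character in [s-v], then optionally whitespace, then one or more of any character except [iva7] (lazy) (captured as 'tag'); then optionally a digit, then the literal 'noj' repeated 3 times, then zero or more of a non-word character (captured).
`re.match` won't scan ahead — the pattern has to work from the very first character.
Here the string doesn't start with a match, so the call returns None, and `bool(None)` is False.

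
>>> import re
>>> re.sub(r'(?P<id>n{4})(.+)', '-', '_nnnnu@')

'_-'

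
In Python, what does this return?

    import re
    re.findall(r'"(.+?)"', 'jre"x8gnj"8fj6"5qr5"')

['x8gnj', '5qr5']

With the lazy modifier that quantifier settles for the fewest repetitions that let the rest of the pattern succeed (the atoms after it are unaffected and can still be greedy).
Walking the string: at [3:10] match '"x8gnj"', group 1 = 'x8gnj'; at [14:20] match '"5qr5"', group 1 = '5qr5'.
One capturing group, so `findall` returns just the captured substring from each match — 2 in all.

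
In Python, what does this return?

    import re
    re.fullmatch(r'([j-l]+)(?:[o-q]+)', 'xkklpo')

None

This matches one or more of a character in [j-l] (captured); then one or more of a character in [o-q] (non-capturing group).
`re.fullmatch` requires the pattern to consume the entire string.
Here the string isn't matched end-to-end, so the call returns None.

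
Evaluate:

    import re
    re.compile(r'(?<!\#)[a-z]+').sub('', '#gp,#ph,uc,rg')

The negative lookaround is zero-width — it rules out positions where the adjacent text would match, without consuming anything.
Matches: at [2:3] → 'p'; at [6:7] → 'h'; at [8:10] → 'uc'; at [11:13] → 'rg'.
Every occurrence is swapped for ''.

'#g,#p,,'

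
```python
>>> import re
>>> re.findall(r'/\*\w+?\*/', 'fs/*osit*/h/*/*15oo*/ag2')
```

['/*osit*/', '/*15oo*/']

Walking the string: at [2:10] → '/*osit*/'; at [13:21] → '/*15oo*/'.
No capturing groups, so `findall` returns the 2 full match strings.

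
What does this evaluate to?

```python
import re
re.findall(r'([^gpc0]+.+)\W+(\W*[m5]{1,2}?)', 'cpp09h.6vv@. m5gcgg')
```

Pattern: one or more of any character except [gpc0], then one or more of any character (captured); then one or more of a non-word character; then zero or more of a non-word character, then 1 to 2 of one of [m5] (lazy) (captured).
A non-greedy quantifier consumes as few characters as it can — just enough that the remainder of the pattern still matches from where it stops; whatever follows it matches normally.
Walking the string: at [4:14] match '9h.6vv@. m', groups = ('9h.6vv@.', 'm').
Multiple groups make `findall` return tuples — one 2-tuple for the one match.

[('9h.6vv@.', 'm')]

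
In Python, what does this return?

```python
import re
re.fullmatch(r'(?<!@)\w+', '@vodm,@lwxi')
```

None

`re.fullmatch` is like wrapping the pattern in `^…$` (in single-line mode).
Here the pattern can't cover the whole string, so the call returns None.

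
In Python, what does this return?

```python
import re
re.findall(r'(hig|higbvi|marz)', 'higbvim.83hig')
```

The regex engine tests alternatives in the order written; an earlier branch that matches wins even if a later one would match more.
Matches: at [0:3] match 'hig', group 1 = 'hig'; at [10:13] match 'hig', group 1 = 'hig'.
One capturing group, so `findall` returns just the captured substring from each match — 2 in all.

['hig', 'hig']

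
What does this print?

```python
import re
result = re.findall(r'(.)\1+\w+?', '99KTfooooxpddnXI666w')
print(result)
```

`\1` has to match the exact text group 1 already captured.
Walking the string: at [0:3] match '99K', group 1 = '9'; at [5:10] match 'oooox', group 1 = 'o'; at [11:14] match 'ddn', group 1 = 'd'; at [16:20] match '666w', group 1 = '6'.
`findall` collects group 1 from each match (4 total).

['9', 'o', 'd', '6']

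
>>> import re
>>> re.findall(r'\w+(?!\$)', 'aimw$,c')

The negative lookahead/lookbehind blocks any match where the forbidden context is present.
With no groups in the pattern, `findall` gives back each whole match — 2 here.

['aim', 'c']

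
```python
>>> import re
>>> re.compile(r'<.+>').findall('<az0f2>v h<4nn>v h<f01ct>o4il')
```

['<az0f2>v h<4nn>v h<f01ct>']

Scanning left to right: at [0:25] → '<az0f2>v h<4nn>v h<f01ct>'.
No capturing groups, so `findall` returns the 1 full match string.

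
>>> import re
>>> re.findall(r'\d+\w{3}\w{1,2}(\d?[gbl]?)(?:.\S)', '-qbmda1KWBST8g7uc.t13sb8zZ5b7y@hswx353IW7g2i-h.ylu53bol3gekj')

['8g', '5b', '', '']

The pattern matches one or more of a digit, then exactly 3 of a word character, then 1 to 2 of a word character; then optionally a digit, then optionally one of [gbl] (captured); then any character, then a non-whitespace character (non-capturing group).
Scanning left to right: at [6:16] match '1KWBST8g7u', group 1 = '8g'; at [19:30] match '13sb8zZ5b7y', group 1 = '5b'; at [35:45] match '353IW7g2i-', group 1 = ''; at [50:59] match '53bol3gek', group 1 = ''.
One capturing group, so `findall` returns just the captured substring from each match — 4 in all.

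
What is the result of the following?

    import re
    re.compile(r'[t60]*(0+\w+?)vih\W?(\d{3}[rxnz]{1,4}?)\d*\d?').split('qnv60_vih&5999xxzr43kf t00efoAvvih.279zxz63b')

['qnv60_vih&5999xxzr43kf ', '0efoAv', '279z', 'xz63b']

Pattern: zero or more of one of [t60]; then one or more of the literal '0', then one or more of a word character (lazy) (captured); then the literal 'vih', then optionally a non-word character; then exactly 3 of a digit, then 1 to 4 of one of [rxnz] (lazy) (captured); then zero or more of a digit, then optionally a digit.
Lazy quantifiers expand one character at a time until the remainder of the pattern can match.
Matches to split on: at [23:39] → 't00efoAvvih.279z'.
Because the pattern has a capturing group, `split` also inserts each captured text between the pieces.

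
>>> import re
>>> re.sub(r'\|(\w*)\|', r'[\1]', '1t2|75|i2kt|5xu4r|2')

Each match is replaced using the text its own group 1 captured.

'1t2[75]i2kt[5xu4r]2'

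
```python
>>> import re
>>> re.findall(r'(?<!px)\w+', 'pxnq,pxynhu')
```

The negative lookaround is zero-width — it rules out positions where the adjacent text would match, without consuming anything.
Scanning left to right: at [0:4] → 'pxnq'; at [5:11] → 'pxynhu'.
`findall` yields the raw match text (2 of them) because the pattern has no groups.

['pxnq', 'pxynhu']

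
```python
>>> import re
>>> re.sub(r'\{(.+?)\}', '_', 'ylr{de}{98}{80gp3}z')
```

'ylr___z'

With the lazy modifier that quantifier settles for the fewest repetitions that let the rest of the pattern succeed (the atoms after it are unaffected and can still be greedy).
Every occurrence is swapped for '_'.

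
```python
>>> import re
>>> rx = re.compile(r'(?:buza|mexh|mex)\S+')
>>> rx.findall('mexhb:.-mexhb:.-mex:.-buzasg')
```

['mexhb:.-mexhb:.-mex:.-buzasg']

Matches: at [0:28] → 'mexhb:.-mexhb:.-mex:.-buzasg'.
No capturing groups, so `findall` returns the 1 full match string.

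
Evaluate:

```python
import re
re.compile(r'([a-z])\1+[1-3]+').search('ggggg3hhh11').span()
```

`\1` has to match the exact text group 1 already captured.
`re.search` scans for the first position where the pattern succeeds.
The match spans [0:6] → 'ggggg3'.
Captured: group 1 = 'g'.

(0, 6)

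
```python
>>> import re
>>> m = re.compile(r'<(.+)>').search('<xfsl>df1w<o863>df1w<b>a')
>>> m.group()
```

'<xfsl>df1w<o863>df1w<b>'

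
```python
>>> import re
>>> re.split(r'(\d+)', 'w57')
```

`re.split` interleaves the captured-group text with the surrounding fragments.

['w', '57', '']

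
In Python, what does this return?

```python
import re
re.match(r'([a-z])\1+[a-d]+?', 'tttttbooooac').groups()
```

('t',)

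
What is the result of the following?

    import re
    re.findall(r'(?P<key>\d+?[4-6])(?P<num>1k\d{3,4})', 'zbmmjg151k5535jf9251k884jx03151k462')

[('15', '1k5535'), ('925', '1k884'), ('0315', '1k462')]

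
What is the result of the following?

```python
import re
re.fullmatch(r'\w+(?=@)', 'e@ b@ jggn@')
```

None

The positive lookaround only admits positions where the adjacent text matches; those characters stay outside the span.
`re.fullmatch` is like wrapping the pattern in `^…$` (in single-line mode).
Here the string isn't matched end-to-end, so the call returns None.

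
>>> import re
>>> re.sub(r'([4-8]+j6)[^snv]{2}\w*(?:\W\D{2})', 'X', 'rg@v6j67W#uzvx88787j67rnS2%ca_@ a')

'rg@vXvxX_@ a'

`sub` substitutes 'X' at each match site.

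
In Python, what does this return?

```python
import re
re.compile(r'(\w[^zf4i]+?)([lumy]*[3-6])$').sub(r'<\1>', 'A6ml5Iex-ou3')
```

'<A6ml5Iex-o>'

The pattern matches a word character, then one or more of any character except [zf4i] (lazy) (captured); then zero or more of one of [lumy], then a character in [3-6] (captured); then anchored at the end.
Because the quantifier is non-greedy, it stops expanding at the earliest point where the rest of the pattern can succeed.
Matches: at [0:12] → 'A6ml5Iex-ou3'.
The replacement refers to a captured group, so each match is rewritten using its own captured text.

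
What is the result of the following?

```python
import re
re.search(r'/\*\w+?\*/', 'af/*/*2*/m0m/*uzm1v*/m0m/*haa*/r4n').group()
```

The match spans [4:9] → '/*2*/'.

'/*2*/'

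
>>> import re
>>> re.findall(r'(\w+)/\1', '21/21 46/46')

['21', '46']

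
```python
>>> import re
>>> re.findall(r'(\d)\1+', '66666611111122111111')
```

['6', '1', '2', '1']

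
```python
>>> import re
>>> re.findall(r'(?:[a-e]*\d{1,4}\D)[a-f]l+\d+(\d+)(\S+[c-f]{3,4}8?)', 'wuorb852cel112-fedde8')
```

[('2', '-fedde8')]

The pattern matches zero or more of a character in [a-e], then 1 to 4 of a digit, then a non-digit (non-capturing group); then a character in [a-f], then one or more of the literal 'l', then one or more of a digit; then one or more of a digit (captured); then one or more of a non-whitespace character, then 3 to 4 of a character in [c-f], then optionally a literal '8' (captured).
Scanning left to right: at [4:21] match 'b852cel112-fedde8', groups = ('2', '-fedde8').
With 2 capturing groups, `findall` returns a 2-tuple per match.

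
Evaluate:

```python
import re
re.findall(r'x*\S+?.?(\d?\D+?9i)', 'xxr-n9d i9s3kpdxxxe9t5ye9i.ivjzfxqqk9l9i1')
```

Pattern: zero or more of the literal 'x', then one or more of a non-whitespace character (lazy), then optionally any character; then optionally a digit, then one or more of a non-digit (lazy), then the literal '9i' (captured).
With the lazy modifier that quantifier settles for the fewest repetitions that let the rest of the pattern succeed (the atoms after it are unaffected and can still be greedy).
Scanning left to right: at [8:26] match 'i9s3kpdxxxe9t5ye9i', group 1 = '5ye9i'; at [26:40] match '.ivjzfxqqk9l9i', group 1 = '9l9i'.
One capturing group, so `findall` returns just the captured substring from each match — 2 in all.

['5ye9i', '9l9i']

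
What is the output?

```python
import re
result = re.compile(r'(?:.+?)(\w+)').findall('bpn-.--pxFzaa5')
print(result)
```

['pn', 'pxFzaa5']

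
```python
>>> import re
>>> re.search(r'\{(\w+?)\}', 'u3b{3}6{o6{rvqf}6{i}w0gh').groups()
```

The match spans [3:6] → '{3}'.
Captured: group 1 = '3'.

('3',)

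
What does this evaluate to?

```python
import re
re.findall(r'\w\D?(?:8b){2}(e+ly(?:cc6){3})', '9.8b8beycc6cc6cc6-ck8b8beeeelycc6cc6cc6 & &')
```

['eeeelycc6cc6cc6']

With a single group, `findall` returns only what that group captured — 1 item.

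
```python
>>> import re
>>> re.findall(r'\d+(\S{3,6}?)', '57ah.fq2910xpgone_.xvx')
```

['ah.', 'xpg']

The pattern matches one or more of a digit; then 3 to 6 of a non-whitespace character (lazy) (captured).
With the lazy modifier that quantifier settles for the fewest repetitions that let the rest of the pattern succeed (the atoms after it are unaffected and can still be greedy).
Matches: at [0:5] match '57ah.', group 1 = 'ah.'; at [7:14] match '2910xpg', group 1 = 'xpg'.
One capturing group, so `findall` returns just the captured substring from each match — 2 in all.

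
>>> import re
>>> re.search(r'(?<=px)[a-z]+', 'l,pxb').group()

'b'

Lookahead/lookbehind check context without consuming it, so the matched span excludes the asserted characters.
The match spans [4:5] → 'b'.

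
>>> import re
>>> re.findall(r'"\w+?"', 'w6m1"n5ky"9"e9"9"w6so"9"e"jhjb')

`findall` yields the raw match text (4 of them) because the pattern has no groups.

['"n5ky"', '"e9"', '"w6so"', '"e"']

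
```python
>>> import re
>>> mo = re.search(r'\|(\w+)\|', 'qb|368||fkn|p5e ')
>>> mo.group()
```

The match spans [2:7] → '|368|'.

'|368|'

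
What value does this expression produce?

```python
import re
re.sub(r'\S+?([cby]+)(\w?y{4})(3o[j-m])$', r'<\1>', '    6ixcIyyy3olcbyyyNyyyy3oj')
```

'    <cbyyy>'

Pattern: one or more of a non-whitespace character (lazy); then one or more of one of [cby] (captured); then optionally a word character, then exactly 4 of the literal 'y' (captured); then the literal '3o', then a character in [j-m] (captured); then anchored at the end.
A non-greedy quantifier consumes as few characters as it can — just enough that the remainder of the pattern still matches from where it stops; whatever follows it matches normally.
Matches: at [4:28] → '6ixcIyyy3olcbyyyNyyyy3oj'.
`\1` in the replacement pulls in group 1's text for each match.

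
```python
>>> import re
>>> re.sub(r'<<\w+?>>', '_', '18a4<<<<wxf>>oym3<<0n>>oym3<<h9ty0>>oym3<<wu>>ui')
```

Matches: at [6:13] → '<<wxf>>'; at [17:23] → '<<0n>>'; at [27:36] → '<<h9ty0>>'; at [40:46] → '<<wu>>'.
Each match is replaced by '_'.

'18a4<<_oym3_oym3_oym3_ui'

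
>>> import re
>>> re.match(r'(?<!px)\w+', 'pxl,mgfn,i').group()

'pxl'

`match` is anchored at position 0; if the pattern doesn't fit there, it returns None.
The match spans [0:3] → 'pxl'.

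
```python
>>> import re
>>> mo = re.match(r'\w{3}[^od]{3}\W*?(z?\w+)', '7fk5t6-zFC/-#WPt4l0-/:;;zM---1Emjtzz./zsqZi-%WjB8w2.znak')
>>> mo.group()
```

'7fk5t6-zFC'

With `match`, the pattern is implicitly anchored at the beginning.
The match spans [0:10] → '7fk5t6-zFC'.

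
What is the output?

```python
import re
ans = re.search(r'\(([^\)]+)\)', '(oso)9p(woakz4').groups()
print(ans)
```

('oso',)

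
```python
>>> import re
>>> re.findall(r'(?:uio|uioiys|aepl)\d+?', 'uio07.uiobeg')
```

Walking the string: at [0:4] → 'uio0'.
Since nothing is captured, `findall` lists the 1 matched substring directly.

['uio0']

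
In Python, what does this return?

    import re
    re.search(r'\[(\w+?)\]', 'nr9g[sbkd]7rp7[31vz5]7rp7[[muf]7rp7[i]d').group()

'[sbkd]'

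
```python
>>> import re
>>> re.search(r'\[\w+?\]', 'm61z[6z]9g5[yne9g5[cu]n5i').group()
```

'[6z]'

`search` walks the string left to right and returns the first match it finds.
The match spans [4:8] → '[6z]'.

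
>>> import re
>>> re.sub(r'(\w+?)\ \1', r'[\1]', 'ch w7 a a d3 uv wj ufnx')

`\1` has to match the exact text group 1 already captured.
Matches: at [6:9] → 'a a'.
Each match is replaced using the text its own group 1 captured.

'ch w7 [a] d3 uv wj ufnx'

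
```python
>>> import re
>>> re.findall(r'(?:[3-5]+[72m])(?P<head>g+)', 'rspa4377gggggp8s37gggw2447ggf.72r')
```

['ggg', 'gg']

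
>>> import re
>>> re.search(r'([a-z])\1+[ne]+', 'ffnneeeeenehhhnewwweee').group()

'ffnneeeeene'

A backreference is literal: `\1` must see the identical characters the first group matched.
`re.search` scans for the first position where the pattern succeeds.
The match spans [0:11] → 'ffnneeeeene'.
Captured: group 1 = 'f'.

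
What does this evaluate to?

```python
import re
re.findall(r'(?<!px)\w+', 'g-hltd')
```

['g', 'hltd']

A negative assertion filters positions out without eating any characters.
Matches: at [0:1] → 'g'; at [2:6] → 'hltd'.
No capturing groups, so `findall` returns the 2 full match strings.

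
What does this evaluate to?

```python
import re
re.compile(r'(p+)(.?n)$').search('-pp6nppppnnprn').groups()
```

The match spans [11:14] → 'prn'.
Captured: group 1 = 'p', group 2 = 'rn'.

('p', 'rn')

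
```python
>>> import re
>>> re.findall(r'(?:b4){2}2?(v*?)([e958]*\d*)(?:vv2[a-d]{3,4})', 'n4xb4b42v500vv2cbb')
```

The pattern matches the literal 'b4' repeated 2 times, then optionally a literal '2'; then zero or more of a literal 'v' (lazy) (captured); then zero or more of one of [e958], then zero or more of a digit (captured); then the literal 'vv2', then 3 to 4 of a character in [a-d] (non-capturing group).
2 groups means the one result is a tuple of 2 captured strings — 1 here.

[('v', '500')]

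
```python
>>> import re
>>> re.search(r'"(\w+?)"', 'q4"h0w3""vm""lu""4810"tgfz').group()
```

The match spans [2:8] → '"h0w3"'.

'"h0w3"'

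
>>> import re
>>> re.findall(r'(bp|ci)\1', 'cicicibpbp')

['ci', 'bp']

The backreference `\1` re-matches whatever the first group consumed, character for character.
With a single group, `findall` returns only what that group captured — 2 items.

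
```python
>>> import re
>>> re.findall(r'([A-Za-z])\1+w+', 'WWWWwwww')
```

['W']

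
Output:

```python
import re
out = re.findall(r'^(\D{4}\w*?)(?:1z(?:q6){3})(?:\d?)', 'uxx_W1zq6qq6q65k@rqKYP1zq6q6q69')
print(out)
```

Pattern: anchored at the start of the string; then exactly 4 of a non-digit, then zero or more of a word character (lazy) (captured); then the literal '1z', then the literal 'q6' repeated 3 times (non-capturing group); then optionally a digit (non-capturing group).
`findall` collects group 1 from each match (0 total).
Nothing in the string satisfies the pattern, so the list is empty.

[]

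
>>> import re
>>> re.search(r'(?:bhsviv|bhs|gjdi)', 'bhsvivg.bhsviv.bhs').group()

Alternation isn't longest-match — the leftmost alternative that fits at this position is chosen.
`search` walks the string left to right and returns the first match it finds.
The match spans [0:6] → 'bhsviv'.

'bhsviv'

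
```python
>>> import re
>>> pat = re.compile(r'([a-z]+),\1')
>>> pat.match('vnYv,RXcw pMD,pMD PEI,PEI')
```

None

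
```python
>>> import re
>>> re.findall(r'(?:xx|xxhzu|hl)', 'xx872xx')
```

Matches: at [0:2] → 'xx'; at [5:7] → 'xx'.
With no groups in the pattern, `findall` gives back each whole match — 2 here.

['xx', 'xx']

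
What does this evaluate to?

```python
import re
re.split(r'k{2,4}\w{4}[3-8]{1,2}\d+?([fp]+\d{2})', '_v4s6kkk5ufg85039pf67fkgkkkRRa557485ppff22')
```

['_v4s6', 'pf67', 'fkg', 'ppff22', '']

This matches 2 to 4 of a literal 'k', then exactly 4 of a word character, then 1 to 2 of a character in [3-8]; then one or more of a digit (lazy); then one or more of one of [fp], then exactly 2 of a digit (captured).
Matches to split on: at [5:21] → 'kkk5ufg85039pf67'; at [24:42] → 'kkkRRa557485ppff22'.
With a capturing group present, the delimiter's captured portion is kept in the result list.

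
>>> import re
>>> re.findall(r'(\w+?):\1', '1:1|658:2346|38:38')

After group 1 captures some text, `\1` only succeeds where that same text appears again.
`findall` collects group 1 from each match (2 total).

['1', '38']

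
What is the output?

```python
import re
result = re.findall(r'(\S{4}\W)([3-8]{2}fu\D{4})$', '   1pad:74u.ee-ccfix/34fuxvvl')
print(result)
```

[('cfix/', '34fuxvvl')]

The pattern matches exactly 4 of a non-whitespace character, then a non-word character (captured); then exactly 2 of a character in [3-8], then the literal 'fu', then exactly 4 of a non-digit (captured); then anchored at the end.
Multiple groups make `findall` return tuples — one 2-tuple for the one match.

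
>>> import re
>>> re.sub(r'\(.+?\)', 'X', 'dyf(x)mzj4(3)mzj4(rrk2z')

Matches: at [3:6] → '(x)'; at [10:13] → '(3)'.
Each match is replaced by 'X'.

'dyfXmzj4Xmzj4(rrk2z'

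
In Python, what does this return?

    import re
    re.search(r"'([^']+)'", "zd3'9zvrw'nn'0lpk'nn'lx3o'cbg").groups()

`search` walks the string left to right and returns the first match it finds.
The match spans [3:10] → "'9zvrw'".
Captured: group 1 = '9zvrw'.

('9zvrw',)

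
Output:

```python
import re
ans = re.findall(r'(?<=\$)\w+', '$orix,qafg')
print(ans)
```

Lookahead/lookbehind check context without consuming it, so the matched span excludes the asserted characters.
Scanning left to right: at [1:5] → 'orix'.
With no groups in the pattern, `findall` gives back each whole match — 1 here.

['orix']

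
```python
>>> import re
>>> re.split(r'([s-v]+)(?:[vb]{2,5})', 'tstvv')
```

['', 'tst', '']

Pattern: one or more of a character in [s-v] (captured); then 2 to 5 of one of [vb] (non-capturing group).
Matches to split on: at [0:5] → 'tstvv'.
The group in the pattern means `split` returns the separators' captures alongside the pieces.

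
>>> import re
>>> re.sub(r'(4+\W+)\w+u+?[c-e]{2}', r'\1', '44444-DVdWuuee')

'44444-'

`\1` in the replacement pulls in group 1's text for each match.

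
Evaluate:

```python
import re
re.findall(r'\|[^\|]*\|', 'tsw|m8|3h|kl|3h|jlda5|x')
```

['|m8|', '|kl|', '|jlda5|']

Walking the string: at [3:7] → '|m8|'; at [9:13] → '|kl|'; at [15:22] → '|jlda5|'.
`findall` yields the raw match text (3 of them) because the pattern has no groups.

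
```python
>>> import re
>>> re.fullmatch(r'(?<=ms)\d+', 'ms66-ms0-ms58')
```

Because the assertion is zero-width, the text it checks is not consumed and won't appear in the result.
`re.fullmatch` requires the pattern to consume the entire string.
Here the pattern can't cover the whole string, so the call returns None.

None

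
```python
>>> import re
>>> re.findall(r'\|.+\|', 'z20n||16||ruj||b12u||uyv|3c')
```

['||16||ruj||b12u||uyv|']

Walking the string: at [4:25] → '||16||ruj||b12u||uyv|'.
No capturing groups, so `findall` returns the 1 full match string.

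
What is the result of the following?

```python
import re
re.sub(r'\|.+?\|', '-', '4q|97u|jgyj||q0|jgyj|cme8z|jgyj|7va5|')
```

'4q-jgyj-jgyj-jgyj-'

A `+?`/`*?`/`{m,n}?` starts at its minimum and grows only as far as needed for what follows to match.
Each match is replaced by '-'.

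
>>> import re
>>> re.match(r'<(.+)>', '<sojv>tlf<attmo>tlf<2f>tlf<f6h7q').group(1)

The match spans [0:23] → '<sojv>tlf<attmo>tlf<2f>'.
Captured: group 1 = 'sojv>tlf<attmo>tlf<2f'.

'sojv>tlf<attmo>tlf<2f'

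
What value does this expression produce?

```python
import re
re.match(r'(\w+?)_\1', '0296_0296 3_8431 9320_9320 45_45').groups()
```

`\1` is not a pattern — it's the concrete string captured by group 1, re-applied verbatim.
`re.match` won't scan ahead — the pattern has to work from the very first character.
The match spans [0:9] → '0296_0296'.
Captured: group 1 = '0296'.

('0296',)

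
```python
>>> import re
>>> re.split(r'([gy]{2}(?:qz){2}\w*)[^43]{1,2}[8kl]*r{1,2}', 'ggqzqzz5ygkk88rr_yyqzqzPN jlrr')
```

This matches exactly 2 of one of [gy], then the literal 'qz' repeated 2 times, then zero or more of a word character (captured); then 1 to 2 of any character except [43], then zero or more of one of [8kl], then 1 to 2 of a literal 'r'.
Matches to split on: at [0:30] → 'ggqzqzz5ygkk88rr_yyqzqzPN jlrr'.
`re.split` interleaves the captured-group text with the surrounding fragments.

['', 'ggqzqzz5ygkk88rr_yyqzqzPN', '']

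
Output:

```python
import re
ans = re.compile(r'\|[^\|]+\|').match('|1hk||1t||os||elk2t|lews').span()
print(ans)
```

`re.match` won't scan ahead — the pattern has to work from the very first character.
The match spans [0:5] → '|1hk|'.

(0, 5)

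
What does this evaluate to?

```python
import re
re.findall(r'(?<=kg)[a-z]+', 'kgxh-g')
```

The lookaround is zero-width — it requires the adjacent text to match without consuming it, so the asserted text isn't part of the match.
Scanning left to right: at [2:4] → 'xh'.
Since nothing is captured, `findall` lists the 1 matched substring directly.

['xh']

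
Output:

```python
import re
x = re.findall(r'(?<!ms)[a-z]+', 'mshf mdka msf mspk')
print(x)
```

['mshf', 'mdka', 'msf', 'mspk']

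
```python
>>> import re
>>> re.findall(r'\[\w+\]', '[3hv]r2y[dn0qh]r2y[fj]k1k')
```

['[3hv]', '[dn0qh]', '[fj]']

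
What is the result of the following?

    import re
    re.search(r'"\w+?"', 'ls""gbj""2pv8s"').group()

'"gbj"'

`search` walks the string left to right and returns the first match it finds.
The match spans [3:8] → '"gbj"'.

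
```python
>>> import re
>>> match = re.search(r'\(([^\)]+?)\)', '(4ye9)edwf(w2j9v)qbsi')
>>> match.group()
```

'(4ye9)'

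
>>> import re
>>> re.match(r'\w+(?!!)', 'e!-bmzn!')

None

Because the assertion is negative and zero-width, positions next to the forbidden text are skipped.
With `match`, the pattern is implicitly anchored at the beginning.
Here the pattern fails at index 0, so the call returns None.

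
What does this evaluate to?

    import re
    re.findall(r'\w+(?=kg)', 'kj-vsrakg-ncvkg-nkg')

['vsra', 'ncv', 'n']

Lookahead/lookbehind check context without consuming it, so the matched span excludes the asserted characters.
`findall` yields the raw match text (3 of them) because the pattern has no groups.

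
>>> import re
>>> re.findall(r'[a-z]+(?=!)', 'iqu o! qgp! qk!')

Because the assertion is zero-width, the text it checks is not consumed and won't appear in the result.
No capturing groups, so `findall` returns the 3 full match strings.

['o', 'qgp', 'qk']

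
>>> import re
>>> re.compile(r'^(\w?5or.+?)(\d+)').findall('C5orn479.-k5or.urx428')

[('C5orn', '479')]

Lazy quantifiers expand one character at a time until the remainder of the pattern can match.
Multiple groups make `findall` return tuples — one 2-tuple for the one match.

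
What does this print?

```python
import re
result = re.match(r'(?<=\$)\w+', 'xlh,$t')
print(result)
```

Because the assertion is zero-width, the text it checks is not consumed and won't appear in the result.
`re.match` only tries the pattern at the start of the string.
Here the pattern fails at index 0, so the call returns None.

None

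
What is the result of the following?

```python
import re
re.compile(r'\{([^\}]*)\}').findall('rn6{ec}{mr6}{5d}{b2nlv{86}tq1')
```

['ec', 'mr6', '5d', 'b2nlv{86']

One capturing group, so `findall` returns just the captured substring from each match — 4 in all.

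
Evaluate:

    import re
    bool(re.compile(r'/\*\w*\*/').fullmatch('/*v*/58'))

False

`fullmatch` succeeds only if the pattern covers the string from start to end.
Here there's no way to consume every character, so the call returns None, and `bool(None)` is False.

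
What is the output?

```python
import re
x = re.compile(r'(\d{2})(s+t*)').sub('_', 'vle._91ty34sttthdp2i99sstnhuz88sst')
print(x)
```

vle._91ty_hdp2i_nhuz_

Every occurrence is swapped for '_'.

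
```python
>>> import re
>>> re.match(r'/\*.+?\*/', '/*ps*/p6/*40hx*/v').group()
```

With the lazy modifier that quantifier settles for the fewest repetitions that let the rest of the pattern succeed (the atoms after it are unaffected and can still be greedy).
`re.match` won't scan ahead — the pattern has to work from the very first character.
The match spans [0:6] → '/*ps*/'.

'/*ps*/'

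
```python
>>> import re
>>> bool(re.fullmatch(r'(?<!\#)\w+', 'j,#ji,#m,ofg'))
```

For `fullmatch`, every character of the input must be accounted for by the pattern.
Here the pattern can't cover the whole string, so the call returns None, and `bool(None)` is False.

False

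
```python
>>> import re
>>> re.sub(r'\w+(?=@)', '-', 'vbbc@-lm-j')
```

'-@-lm-j'

Lookahead/lookbehind check context without consuming it, so the matched span excludes the asserted characters.
Every occurrence is swapped for '-'.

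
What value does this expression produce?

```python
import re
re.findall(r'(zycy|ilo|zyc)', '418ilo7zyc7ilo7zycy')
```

The regex engine tests alternatives in the order written; an earlier branch that matches wins even if a later one would match more.
`findall` collects group 1 from each match (4 total).

['ilo', 'zyc', 'ilo', 'zycy']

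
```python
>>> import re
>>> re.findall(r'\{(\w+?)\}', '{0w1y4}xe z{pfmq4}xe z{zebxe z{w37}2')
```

['0w1y4', 'pfmq4', 'w37']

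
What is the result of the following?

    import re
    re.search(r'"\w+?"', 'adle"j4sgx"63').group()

'"j4sgx"'

`search` walks the string left to right and returns the first match it finds.
The match spans [4:11] → '"j4sgx"'.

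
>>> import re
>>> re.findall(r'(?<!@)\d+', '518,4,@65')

['518', '4', '5']

The negative lookaround is zero-width — it rules out positions where the adjacent text would match, without consuming anything.
`findall` yields the raw match text (3 of them) because the pattern has no groups.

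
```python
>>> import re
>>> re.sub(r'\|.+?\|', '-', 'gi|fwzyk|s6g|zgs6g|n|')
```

'gi-s6g-n|'

Each match is replaced by '-'.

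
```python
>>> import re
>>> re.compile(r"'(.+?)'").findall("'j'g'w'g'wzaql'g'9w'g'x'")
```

['j', 'w', 'wzaql', '9w', 'x']

Because the quantifier is non-greedy, it stops expanding at the earliest point where the rest of the pattern can succeed.
One capturing group, so `findall` returns just the captured substring from each match — 5 in all.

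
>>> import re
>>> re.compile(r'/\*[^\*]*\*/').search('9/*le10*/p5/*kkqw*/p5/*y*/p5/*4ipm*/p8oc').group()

'/*le10*/'

The match spans [1:9] → '/*le10*/'.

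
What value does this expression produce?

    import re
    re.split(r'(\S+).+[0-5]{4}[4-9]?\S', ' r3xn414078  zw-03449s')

[' ', 'r3xn414078', '']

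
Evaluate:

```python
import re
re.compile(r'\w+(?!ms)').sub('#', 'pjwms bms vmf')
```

'# # #'

`(?!…)`/`(?<!…)` only lets a position through if the neighbouring text does NOT match; no characters are consumed.
Every occurrence is swapped for '#'.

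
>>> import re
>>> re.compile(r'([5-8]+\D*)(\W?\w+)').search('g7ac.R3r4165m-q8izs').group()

'7ac.R3r4165m'

Pattern: one or more of a character in [5-8], then zero or more of a non-digit (captured); then optionally a non-word character, then one or more of a word character (captured).
The match spans [1:13] → '7ac.R3r4165m'.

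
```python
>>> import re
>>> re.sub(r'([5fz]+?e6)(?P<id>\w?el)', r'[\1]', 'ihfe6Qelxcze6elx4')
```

'ih[fe6]xc[ze6]x4'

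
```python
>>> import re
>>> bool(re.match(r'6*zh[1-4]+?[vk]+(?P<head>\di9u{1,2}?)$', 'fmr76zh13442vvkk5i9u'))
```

False

The pattern matches zero or more of a literal '6', then the literal 'zh', then one or more of a character in [1-4] (lazy); then one or more of one of [vk]; then a digit, then the literal 'i9', then 1 to 2 of the literal 'u' (lazy) (captured as 'head'); then anchored at the end.
With `match`, the pattern is implicitly anchored at the beginning.
Here the string doesn't start with a match, so the call returns None, and `bool(None)` is False.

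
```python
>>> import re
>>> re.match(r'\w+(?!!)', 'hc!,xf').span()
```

(0, 1)

The negative lookaround is zero-width — it rules out positions where the adjacent text would match, without consuming anything.
With `match`, the pattern is implicitly anchored at the beginning.
The match spans [0:1] → 'h'.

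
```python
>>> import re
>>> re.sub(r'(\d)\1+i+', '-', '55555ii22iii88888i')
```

`\1` is not a pattern — it's the concrete string captured by group 1, re-applied verbatim.
`sub` substitutes '-' at each match site.

'---'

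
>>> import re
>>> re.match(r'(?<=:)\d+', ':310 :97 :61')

None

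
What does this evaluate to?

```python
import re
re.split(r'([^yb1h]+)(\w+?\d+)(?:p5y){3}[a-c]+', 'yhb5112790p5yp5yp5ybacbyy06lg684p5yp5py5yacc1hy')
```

The pattern matches one or more of any character except [yb1h] (captured); then one or more of a word character (lazy), then one or more of a digit (captured); then the literal 'p5y' repeated 3 times, then one or more of a character in [a-c].
Matches to split on: at [3:23] → '5112790p5yp5yp5ybacb'.
Because the pattern has a capturing group, `split` also inserts each captured text between the pieces.

['yhb', '5', '112790', 'yy06lg684p5yp5py5yacc1hy']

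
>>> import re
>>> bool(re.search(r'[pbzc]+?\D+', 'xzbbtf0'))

True

The pattern matches one or more of one of [pbzc] (lazy); then one or more of a non-digit.
The match spans [1:6] → 'zbbtf'.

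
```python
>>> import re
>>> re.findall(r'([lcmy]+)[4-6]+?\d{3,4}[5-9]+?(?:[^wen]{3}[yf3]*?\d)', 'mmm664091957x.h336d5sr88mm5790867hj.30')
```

This matches one or more of one of [lcmy] (captured); then one or more of a character in [4-6] (lazy), then 3 to 4 of a digit; then one or more of a character in [5-9] (lazy); then exactly 3 of any character except [wen], then zero or more of one of [yf3] (lazy), then a digit (non-capturing group).
Scanning left to right: at [0:12] match 'mmm664091957', group 1 = 'mmm'; at [24:37] match 'mm5790867hj.3', group 1 = 'mm'.
One capturing group, so `findall` returns just the captured substring from each match — 2 in all.

['mmm', 'mm']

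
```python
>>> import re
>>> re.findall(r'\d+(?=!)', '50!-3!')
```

Because the assertion is zero-width, the text it checks is not consumed and won't appear in the result.
Walking the string: at [0:2] → '50'; at [4:5] → '3'.
`findall` yields the raw match text (2 of them) because the pattern has no groups.

['50', '3']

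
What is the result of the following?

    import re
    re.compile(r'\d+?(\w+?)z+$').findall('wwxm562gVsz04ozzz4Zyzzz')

A `+?`/`*?`/`{m,n}?` starts at its minimum and grows only as far as needed for what follows to match.
With a single group, `findall` returns only what that group captured — 1 item.

['62gVsz04ozzz4Zy']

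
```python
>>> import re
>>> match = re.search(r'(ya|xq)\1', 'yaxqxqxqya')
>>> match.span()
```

(2, 6)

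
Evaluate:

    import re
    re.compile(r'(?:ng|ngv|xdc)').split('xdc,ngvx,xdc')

['', ',', 'vx,', '']

Branches in `(...|...)` are attempted left-to-right; the first branch that allows the whole pattern to succeed is taken.
Matches to split on: at [0:3] → 'xdc'; at [4:6] → 'ng'; at [9:12] → 'xdc'.
`split` removes every match and returns the 4 fragments in between.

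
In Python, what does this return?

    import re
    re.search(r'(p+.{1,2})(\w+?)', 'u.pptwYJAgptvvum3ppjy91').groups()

('pptw', 'Y')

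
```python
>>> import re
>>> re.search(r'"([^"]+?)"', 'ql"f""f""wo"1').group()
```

'"f"'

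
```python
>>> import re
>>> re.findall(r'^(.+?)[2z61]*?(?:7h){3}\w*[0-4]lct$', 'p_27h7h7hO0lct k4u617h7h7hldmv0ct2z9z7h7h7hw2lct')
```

['p_27h7h7hO0lct k4u']

A non-greedy quantifier consumes as few characters as it can — just enough that the remainder of the pattern still matches from where it stops; whatever follows it matches normally.
One capturing group, so `findall` returns just the captured substring from the one match — 1 in all.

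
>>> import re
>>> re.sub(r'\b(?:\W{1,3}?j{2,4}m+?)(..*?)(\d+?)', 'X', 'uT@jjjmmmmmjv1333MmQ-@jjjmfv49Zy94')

This matches a word boundary (`\b`, zero-width); then 1 to 3 of a non-word character (lazy), then 2 to 4 of a literal 'j', then one or more of the literal 'm' (lazy) (non-capturing group); then any character, then zero or more of any character (lazy) (captured); then one or more of a digit (lazy) (captured).
Lazy quantifiers expand one character at a time until the remainder of the pattern can match.
Matches: at [2:14] → '@jjjmmmmmjv1'; at [20:29] → '-@jjjmfv4'.
`sub` substitutes 'X' at each match site.

'uTX333MmQX9Zy94'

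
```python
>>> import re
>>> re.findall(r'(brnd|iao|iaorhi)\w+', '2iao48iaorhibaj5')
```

['iao']

`findall` collects group 1 from the one match (1 total).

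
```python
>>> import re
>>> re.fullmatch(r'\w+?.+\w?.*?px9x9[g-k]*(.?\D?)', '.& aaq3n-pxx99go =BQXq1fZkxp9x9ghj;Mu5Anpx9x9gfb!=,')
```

The pattern matches one or more of a word character (lazy), then one or more of any character, then optionally a word character; then zero or more of any character (lazy); then the literal 'px9', then the literal 'x9', then zero or more of a character in [g-k]; then optionally any character, then optionally a non-digit (captured).
`fullmatch` succeeds only if the pattern covers the string from start to end.
Here the string isn't matched end-to-end, so the call returns None.

None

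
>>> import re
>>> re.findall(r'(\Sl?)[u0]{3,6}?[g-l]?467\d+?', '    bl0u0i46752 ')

With a single group, `findall` returns only what that group captured — 1 item.

['bl']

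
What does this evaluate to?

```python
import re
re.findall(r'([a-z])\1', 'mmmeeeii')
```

['m', 'e', 'i']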